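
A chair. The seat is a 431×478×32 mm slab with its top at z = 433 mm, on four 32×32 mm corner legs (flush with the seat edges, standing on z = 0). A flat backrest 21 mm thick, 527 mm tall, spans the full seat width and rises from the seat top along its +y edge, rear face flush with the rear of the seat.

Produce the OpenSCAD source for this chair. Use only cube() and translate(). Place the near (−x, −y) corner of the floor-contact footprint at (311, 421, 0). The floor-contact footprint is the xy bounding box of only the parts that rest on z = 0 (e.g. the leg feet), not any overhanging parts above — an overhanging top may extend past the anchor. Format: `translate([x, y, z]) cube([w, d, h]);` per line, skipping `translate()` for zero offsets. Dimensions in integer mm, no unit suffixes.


// leg_h = 433 - 32 = 401
translate([311, 421, 401]) cube([431, 478, 32]);
translate([311, 421, 0]) cube([32, 32, 401]);
translate([710, 421, 0]) cube([32, 32, 401]);
translate([311, 867, 0]) cube([32, 32, 401]);
translate([710, 867, 0]) cube([32, 32, 401]);
translate([311, 878, 433]) cube([431, 21, 527]);


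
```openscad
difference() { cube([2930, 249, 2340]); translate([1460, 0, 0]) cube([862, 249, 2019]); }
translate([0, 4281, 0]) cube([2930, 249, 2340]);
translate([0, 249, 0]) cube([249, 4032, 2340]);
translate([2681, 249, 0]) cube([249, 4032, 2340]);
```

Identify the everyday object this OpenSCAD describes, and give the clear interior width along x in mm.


A single room. The interior width is 2432 mm.

Four walls enclosing a rectangle with a door in the front wall — a room. Outside width 2930 minus two 249 mm walls gives 2432 mm.


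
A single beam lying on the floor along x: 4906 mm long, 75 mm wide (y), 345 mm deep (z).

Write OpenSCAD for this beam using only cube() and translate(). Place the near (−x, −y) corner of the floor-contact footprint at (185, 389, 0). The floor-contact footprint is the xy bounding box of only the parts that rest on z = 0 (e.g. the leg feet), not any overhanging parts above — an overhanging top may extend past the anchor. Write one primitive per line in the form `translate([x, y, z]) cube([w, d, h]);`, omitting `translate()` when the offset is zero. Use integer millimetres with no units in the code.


translate([185, 389, 0]) cube([4906, 75, 345]);


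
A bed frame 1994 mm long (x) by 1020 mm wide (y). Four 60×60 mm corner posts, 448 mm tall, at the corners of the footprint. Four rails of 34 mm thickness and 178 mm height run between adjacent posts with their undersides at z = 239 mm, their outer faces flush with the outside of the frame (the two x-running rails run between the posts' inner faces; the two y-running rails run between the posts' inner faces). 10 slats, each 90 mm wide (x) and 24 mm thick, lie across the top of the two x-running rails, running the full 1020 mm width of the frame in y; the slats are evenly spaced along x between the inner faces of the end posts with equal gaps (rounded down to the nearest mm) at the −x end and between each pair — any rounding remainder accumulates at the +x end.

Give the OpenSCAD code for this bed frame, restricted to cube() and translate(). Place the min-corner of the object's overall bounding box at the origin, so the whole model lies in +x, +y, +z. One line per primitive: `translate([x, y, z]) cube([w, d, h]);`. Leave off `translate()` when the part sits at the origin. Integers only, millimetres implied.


// slat z = rail_z + rail_h = 239 + 178 = 417
// slat gap = ⌊(1874 − 10·90) / 11⌋ = 88
cube([60, 60, 448]);
translate([0, 960, 0]) cube([60, 60, 448]);
translate([1934, 0, 0]) cube([60, 60, 448]);
translate([1934, 960, 0]) cube([60, 60, 448]);
translate([60, 0, 239]) cube([1874, 34, 178]);
translate([60, 986, 239]) cube([1874, 34, 178]);
translate([0, 60, 239]) cube([34, 900, 178]);
translate([1960, 60, 239]) cube([34, 900, 178]);
translate([148, 0, 417]) cube([90, 1020, 24]);
translate([326, 0, 417]) cube([90, 1020, 24]);
translate([504, 0, 417]) cube([90, 1020, 24]);
translate([682, 0, 417]) cube([90, 1020, 24]);
translate([860, 0, 417]) cube([90, 1020, 24]);
translate([1038, 0, 417]) cube([90, 1020, 24]);
translate([1216, 0, 417]) cube([90, 1020, 24]);
translate([1394, 0, 417]) cube([90, 1020, 24]);
translate([1572, 0, 417]) cube([90, 1020, 24]);
translate([1750, 0, 417]) cube([90, 1020, 24]);


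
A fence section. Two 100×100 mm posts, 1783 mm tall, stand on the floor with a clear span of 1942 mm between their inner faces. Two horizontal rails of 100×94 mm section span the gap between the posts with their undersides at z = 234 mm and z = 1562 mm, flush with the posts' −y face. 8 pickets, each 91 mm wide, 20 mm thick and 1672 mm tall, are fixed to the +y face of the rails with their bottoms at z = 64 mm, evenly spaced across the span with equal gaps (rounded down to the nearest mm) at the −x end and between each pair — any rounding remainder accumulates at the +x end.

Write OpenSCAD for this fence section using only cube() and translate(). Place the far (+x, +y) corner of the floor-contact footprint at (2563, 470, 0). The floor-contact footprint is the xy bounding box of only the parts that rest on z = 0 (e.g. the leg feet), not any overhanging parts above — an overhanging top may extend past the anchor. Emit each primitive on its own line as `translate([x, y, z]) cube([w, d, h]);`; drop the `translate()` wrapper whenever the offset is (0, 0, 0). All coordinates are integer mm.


translate([421, 370, 0]) cube([100, 100, 1783]);
translate([2463, 370, 0]) cube([100, 100, 1783]);
translate([521, 370, 234]) cube([1942, 100, 94]);
translate([521, 370, 1562]) cube([1942, 100, 94]);
translate([655, 470, 64]) cube([91, 20, 1672]);
translate([880, 470, 64]) cube([91, 20, 1672]);
translate([1105, 470, 64]) cube([91, 20, 1672]);
translate([1330, 470, 64]) cube([91, 20, 1672]);
translate([1555, 470, 64]) cube([91, 20, 1672]);
translate([1780, 470, 64]) cube([91, 20, 1672]);
translate([2005, 470, 64]) cube([91, 20, 1672]);
translate([2230, 470, 64]) cube([91, 20, 1672]);


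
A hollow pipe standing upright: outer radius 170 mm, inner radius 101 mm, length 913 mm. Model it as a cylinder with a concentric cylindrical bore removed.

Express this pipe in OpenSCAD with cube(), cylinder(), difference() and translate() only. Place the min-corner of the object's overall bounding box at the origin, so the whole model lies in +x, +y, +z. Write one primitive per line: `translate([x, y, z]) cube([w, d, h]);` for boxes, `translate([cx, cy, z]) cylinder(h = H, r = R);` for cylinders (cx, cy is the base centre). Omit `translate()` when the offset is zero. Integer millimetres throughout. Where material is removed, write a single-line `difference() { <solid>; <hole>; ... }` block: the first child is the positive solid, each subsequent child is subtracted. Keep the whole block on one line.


difference() { translate([170, 170, 0]) cylinder(h = 913, r = 170); translate([170, 170, 0]) cylinder(h = 913, r = 101); }


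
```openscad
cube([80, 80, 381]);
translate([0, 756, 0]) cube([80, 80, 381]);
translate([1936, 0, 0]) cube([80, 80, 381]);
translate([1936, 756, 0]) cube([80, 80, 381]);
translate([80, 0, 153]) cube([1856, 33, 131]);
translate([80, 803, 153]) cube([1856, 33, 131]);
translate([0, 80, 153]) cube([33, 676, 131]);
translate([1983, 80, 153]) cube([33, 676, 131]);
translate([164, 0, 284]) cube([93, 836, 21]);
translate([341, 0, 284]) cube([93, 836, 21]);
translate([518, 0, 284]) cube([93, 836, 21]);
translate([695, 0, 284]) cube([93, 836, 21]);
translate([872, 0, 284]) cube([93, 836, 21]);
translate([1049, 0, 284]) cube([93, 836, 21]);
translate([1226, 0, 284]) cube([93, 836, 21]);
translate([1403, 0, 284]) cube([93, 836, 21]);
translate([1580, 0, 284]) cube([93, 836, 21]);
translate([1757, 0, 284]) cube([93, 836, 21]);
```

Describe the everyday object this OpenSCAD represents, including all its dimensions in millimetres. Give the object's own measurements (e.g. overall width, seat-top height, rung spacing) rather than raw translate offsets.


A bed frame 2016 mm long (x) by 836 mm wide (y). Four 80×80 mm corner posts, 381 mm tall, at the corners of the footprint. Four rails of 33 mm thickness and 131 mm height run between adjacent posts with their undersides at z = 153 mm, their outer faces flush with the outside of the frame (the two x-running rails run between the posts' inner faces; the two y-running rails run between the posts' inner faces). 10 slats, each 93 mm wide (x) and 21 mm thick, lie across the top of the two x-running rails, running the full 836 mm width of the frame in y; along x they sit between the end posts with a 84 mm gap after the −x posts and between neighbouring slats, leaving 86 mm before the +x posts.


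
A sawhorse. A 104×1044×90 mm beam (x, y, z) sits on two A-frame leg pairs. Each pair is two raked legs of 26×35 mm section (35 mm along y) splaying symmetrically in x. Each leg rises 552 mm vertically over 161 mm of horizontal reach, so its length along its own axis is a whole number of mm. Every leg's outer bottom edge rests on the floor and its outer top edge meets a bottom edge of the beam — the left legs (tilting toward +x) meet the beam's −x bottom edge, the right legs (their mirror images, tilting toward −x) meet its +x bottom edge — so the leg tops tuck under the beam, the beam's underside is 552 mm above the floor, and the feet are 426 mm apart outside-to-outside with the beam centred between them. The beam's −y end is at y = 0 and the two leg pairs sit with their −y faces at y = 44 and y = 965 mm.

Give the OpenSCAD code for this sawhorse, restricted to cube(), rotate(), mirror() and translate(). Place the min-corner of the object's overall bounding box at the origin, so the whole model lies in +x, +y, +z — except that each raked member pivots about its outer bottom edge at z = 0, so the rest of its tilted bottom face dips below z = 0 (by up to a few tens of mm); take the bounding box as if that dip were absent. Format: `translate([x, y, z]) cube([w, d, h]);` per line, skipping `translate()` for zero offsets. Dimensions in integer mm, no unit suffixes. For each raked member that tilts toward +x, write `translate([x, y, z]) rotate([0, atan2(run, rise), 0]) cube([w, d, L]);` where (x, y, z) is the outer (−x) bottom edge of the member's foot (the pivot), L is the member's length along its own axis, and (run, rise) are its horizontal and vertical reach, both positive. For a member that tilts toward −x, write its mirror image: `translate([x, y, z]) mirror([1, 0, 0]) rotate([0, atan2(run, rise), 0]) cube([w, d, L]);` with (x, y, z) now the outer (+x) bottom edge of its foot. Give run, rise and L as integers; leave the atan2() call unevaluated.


translate([161, 0, 552]) cube([104, 1044, 90]);
translate([0, 44, 0]) rotate([0, atan2(161, 552), 0]) cube([26, 35, 575]);
translate([426, 44, 0]) mirror([1, 0, 0]) rotate([0, atan2(161, 552), 0]) cube([26, 35, 575]);
translate([0, 965, 0]) rotate([0, atan2(161, 552), 0]) cube([26, 35, 575]);
translate([426, 965, 0]) mirror([1, 0, 0]) rotate([0, atan2(161, 552), 0]) cube([26, 35, 575]);


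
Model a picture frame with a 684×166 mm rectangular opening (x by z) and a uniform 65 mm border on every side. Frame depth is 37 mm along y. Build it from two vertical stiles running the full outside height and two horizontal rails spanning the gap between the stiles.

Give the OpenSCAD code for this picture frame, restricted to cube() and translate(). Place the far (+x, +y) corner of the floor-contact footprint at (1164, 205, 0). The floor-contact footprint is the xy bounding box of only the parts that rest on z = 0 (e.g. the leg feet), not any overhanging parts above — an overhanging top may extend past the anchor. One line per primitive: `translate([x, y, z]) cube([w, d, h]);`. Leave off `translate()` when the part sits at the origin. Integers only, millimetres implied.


translate([350, 168, 0]) cube([65, 37, 296]);
translate([1099, 168, 0]) cube([65, 37, 296]);
translate([415, 168, 0]) cube([684, 37, 65]);
translate([415, 168, 231]) cube([684, 37, 65]);


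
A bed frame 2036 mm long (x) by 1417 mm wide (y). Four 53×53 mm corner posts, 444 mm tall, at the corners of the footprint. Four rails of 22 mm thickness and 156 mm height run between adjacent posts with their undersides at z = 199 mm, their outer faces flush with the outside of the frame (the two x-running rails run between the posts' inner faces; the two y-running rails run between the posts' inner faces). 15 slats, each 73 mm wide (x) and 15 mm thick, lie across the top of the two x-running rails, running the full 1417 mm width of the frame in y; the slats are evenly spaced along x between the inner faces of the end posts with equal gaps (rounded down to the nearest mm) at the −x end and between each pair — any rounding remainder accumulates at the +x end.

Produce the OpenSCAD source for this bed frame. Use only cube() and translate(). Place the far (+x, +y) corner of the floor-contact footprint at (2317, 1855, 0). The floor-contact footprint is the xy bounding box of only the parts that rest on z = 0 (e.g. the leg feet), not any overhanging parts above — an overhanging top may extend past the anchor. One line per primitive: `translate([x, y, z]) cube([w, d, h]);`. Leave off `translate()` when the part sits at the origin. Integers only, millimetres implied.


translate([281, 438, 0]) cube([53, 53, 444]);
translate([281, 1802, 0]) cube([53, 53, 444]);
translate([2264, 438, 0]) cube([53, 53, 444]);
translate([2264, 1802, 0]) cube([53, 53, 444]);
translate([334, 438, 199]) cube([1930, 22, 156]);
translate([334, 1833, 199]) cube([1930, 22, 156]);
translate([281, 491, 199]) cube([22, 1311, 156]);
translate([2295, 491, 199]) cube([22, 1311, 156]);
translate([386, 438, 355]) cube([73, 1417, 15]);
translate([511, 438, 355]) cube([73, 1417, 15]);
translate([636, 438, 355]) cube([73, 1417, 15]);
translate([761, 438, 355]) cube([73, 1417, 15]);
translate([886, 438, 355]) cube([73, 1417, 15]);
translate([1011, 438, 355]) cube([73, 1417, 15]);
translate([1136, 438, 355]) cube([73, 1417, 15]);
translate([1261, 438, 355]) cube([73, 1417, 15]);
translate([1386, 438, 355]) cube([73, 1417, 15]);
translate([1511, 438, 355]) cube([73, 1417, 15]);
translate([1636, 438, 355]) cube([73, 1417, 15]);
translate([1761, 438, 355]) cube([73, 1417, 15]);
translate([1886, 438, 355]) cube([73, 1417, 15]);
translate([2011, 438, 355]) cube([73, 1417, 15]);
translate([2136, 438, 355]) cube([73, 1417, 15]);


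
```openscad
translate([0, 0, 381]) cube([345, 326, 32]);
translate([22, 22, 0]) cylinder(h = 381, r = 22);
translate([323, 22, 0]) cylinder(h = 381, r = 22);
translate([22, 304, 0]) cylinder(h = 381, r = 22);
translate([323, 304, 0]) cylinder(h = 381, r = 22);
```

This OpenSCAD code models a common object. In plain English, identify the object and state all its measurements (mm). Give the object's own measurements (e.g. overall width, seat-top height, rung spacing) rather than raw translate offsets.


A four-legged stool. The seat is a 345×326×32 mm slab whose top surface is at z = 413 mm; four round legs, each 44 mm in diameter, run from the floor (z = 0) to the underside of the seat, each leg's axis is inset half a diameter from the nearest pair of seat edges (so the leg's bounding box is flush with the corner).


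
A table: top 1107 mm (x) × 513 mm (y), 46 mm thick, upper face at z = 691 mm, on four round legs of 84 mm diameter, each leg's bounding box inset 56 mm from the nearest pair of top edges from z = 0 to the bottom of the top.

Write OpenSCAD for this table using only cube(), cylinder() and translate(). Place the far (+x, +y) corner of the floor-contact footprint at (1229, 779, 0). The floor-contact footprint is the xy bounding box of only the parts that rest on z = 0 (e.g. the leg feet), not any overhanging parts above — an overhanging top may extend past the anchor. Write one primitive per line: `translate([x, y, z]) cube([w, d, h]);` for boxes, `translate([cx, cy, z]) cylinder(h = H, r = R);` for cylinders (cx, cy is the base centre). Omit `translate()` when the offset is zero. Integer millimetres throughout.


translate([178, 322, 645]) cube([1107, 513, 46]);
translate([276, 420, 0]) cylinder(h = 645, r = 42);
translate([1187, 420, 0]) cylinder(h = 645, r = 42);
translate([276, 737, 0]) cylinder(h = 645, r = 42);
translate([1187, 737, 0]) cylinder(h = 645, r = 42);


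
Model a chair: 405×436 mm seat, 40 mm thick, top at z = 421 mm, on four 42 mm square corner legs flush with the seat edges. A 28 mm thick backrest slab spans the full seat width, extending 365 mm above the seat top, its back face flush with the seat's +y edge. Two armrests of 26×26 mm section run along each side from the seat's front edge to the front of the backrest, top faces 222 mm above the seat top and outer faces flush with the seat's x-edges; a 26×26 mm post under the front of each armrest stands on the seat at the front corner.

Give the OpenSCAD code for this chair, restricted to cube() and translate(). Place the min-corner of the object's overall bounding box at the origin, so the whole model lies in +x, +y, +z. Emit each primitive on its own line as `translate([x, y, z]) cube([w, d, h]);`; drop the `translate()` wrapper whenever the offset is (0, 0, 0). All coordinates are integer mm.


// leg_h = 421 - 40 = 381
// arm post h = 222 - 26 = 196
translate([0, 0, 381]) cube([405, 436, 40]);
cube([42, 42, 381]);
translate([363, 0, 0]) cube([42, 42, 381]);
translate([0, 394, 0]) cube([42, 42, 381]);
translate([363, 394, 0]) cube([42, 42, 381]);
translate([0, 408, 421]) cube([405, 28, 365]);
translate([0, 0, 617]) cube([26, 408, 26]);
translate([379, 0, 617]) cube([26, 408, 26]);
translate([0, 0, 421]) cube([26, 26, 196]);
translate([379, 0, 421]) cube([26, 26, 196]);


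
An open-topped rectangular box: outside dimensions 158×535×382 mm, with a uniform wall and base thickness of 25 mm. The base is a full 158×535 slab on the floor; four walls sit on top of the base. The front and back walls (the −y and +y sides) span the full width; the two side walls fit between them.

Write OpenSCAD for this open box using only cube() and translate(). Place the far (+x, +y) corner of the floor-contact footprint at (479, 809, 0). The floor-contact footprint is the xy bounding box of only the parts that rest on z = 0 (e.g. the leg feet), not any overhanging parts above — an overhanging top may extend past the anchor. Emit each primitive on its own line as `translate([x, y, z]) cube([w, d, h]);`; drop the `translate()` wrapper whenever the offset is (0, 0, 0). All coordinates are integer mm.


translate([321, 274, 0]) cube([158, 535, 25]);
translate([321, 274, 25]) cube([158, 25, 357]);
translate([321, 784, 25]) cube([158, 25, 357]);
translate([321, 299, 25]) cube([25, 485, 357]);
translate([454, 299, 25]) cube([25, 485, 357]);


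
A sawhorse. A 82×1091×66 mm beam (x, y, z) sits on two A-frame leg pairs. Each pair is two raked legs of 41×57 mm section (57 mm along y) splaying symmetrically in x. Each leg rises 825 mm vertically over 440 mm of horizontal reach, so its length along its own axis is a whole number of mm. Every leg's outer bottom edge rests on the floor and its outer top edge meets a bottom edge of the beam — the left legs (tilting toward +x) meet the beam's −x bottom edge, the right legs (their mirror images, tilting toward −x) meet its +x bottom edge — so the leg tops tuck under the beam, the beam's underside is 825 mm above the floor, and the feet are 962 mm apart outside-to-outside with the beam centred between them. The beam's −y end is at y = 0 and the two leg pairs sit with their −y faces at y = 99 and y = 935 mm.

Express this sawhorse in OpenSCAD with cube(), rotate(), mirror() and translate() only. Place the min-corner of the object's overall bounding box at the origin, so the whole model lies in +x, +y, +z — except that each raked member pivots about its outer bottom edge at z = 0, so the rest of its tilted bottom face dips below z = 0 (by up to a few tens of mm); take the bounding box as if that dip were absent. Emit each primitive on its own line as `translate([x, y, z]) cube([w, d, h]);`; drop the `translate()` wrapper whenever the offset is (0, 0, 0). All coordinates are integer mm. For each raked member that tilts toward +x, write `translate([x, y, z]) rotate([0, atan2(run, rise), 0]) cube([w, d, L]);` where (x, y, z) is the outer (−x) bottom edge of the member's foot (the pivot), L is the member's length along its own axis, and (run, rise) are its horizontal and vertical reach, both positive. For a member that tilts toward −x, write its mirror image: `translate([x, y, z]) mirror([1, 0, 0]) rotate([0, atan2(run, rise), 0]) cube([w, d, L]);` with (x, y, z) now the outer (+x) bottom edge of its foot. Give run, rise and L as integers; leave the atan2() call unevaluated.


translate([440, 0, 825]) cube([82, 1091, 66]);
translate([0, 99, 0]) rotate([0, atan2(440, 825), 0]) cube([41, 57, 935]);
translate([962, 99, 0]) mirror([1, 0, 0]) rotate([0, atan2(440, 825), 0]) cube([41, 57, 935]);
translate([0, 935, 0]) rotate([0, atan2(440, 825), 0]) cube([41, 57, 935]);
translate([962, 935, 0]) mirror([1, 0, 0]) rotate([0, atan2(440, 825), 0]) cube([41, 57, 935]);


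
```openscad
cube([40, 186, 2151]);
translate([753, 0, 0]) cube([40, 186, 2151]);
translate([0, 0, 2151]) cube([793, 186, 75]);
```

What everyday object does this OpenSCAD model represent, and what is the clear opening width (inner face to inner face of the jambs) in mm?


A door frame. The clear opening width is 713 mm.

Two 2151 mm tall posts with a header on top — a door frame. The left jamb is 40 mm wide at x = 0; the right jamb starts at x = 753. The clear opening is 753 − 40 = 713 mm.


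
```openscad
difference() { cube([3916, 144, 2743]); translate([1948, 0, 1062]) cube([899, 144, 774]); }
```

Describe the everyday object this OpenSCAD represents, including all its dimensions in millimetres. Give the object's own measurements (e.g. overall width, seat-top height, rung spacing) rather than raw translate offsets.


A wall 3916 mm long (x), 144 mm thick (y), 2743 mm tall, with a rectangular window opening cut through it. The opening is 899 mm wide and 774 mm tall; its sill is at z = 1062 mm and its near (−x) edge is 1948 mm from the wall's −x end. The opening passes through the full wall thickness.


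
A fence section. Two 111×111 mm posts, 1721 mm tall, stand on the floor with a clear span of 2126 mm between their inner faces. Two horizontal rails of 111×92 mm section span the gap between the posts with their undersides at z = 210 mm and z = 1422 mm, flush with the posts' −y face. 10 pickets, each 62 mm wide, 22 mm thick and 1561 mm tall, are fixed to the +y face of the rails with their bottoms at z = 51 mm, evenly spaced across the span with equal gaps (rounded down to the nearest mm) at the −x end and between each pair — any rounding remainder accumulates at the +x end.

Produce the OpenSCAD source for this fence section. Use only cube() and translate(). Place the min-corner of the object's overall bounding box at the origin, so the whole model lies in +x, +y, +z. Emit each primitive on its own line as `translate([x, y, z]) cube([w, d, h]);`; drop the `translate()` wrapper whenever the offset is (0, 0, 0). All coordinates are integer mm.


cube([111, 111, 1721]);
translate([2237, 0, 0]) cube([111, 111, 1721]);
translate([111, 0, 210]) cube([2126, 111, 92]);
translate([111, 0, 1422]) cube([2126, 111, 92]);
translate([247, 111, 51]) cube([62, 22, 1561]);
translate([445, 111, 51]) cube([62, 22, 1561]);
translate([643, 111, 51]) cube([62, 22, 1561]);
translate([841, 111, 51]) cube([62, 22, 1561]);
translate([1039, 111, 51]) cube([62, 22, 1561]);
translate([1237, 111, 51]) cube([62, 22, 1561]);
translate([1435, 111, 51]) cube([62, 22, 1561]);
translate([1633, 111, 51]) cube([62, 22, 1561]);
translate([1831, 111, 51]) cube([62, 22, 1561]);
translate([2029, 111, 51]) cube([62, 22, 1561]);


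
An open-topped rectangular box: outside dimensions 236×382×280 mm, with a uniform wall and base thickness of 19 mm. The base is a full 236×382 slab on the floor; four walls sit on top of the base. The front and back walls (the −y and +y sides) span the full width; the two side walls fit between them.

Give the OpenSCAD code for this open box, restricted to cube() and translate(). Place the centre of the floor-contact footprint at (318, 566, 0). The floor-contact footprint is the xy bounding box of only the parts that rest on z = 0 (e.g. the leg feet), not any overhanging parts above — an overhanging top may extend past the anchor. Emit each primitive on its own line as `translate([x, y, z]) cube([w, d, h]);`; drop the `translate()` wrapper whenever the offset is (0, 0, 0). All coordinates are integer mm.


translate([200, 375, 0]) cube([236, 382, 19]);
translate([200, 375, 19]) cube([236, 19, 261]);
translate([200, 738, 19]) cube([236, 19, 261]);
translate([200, 394, 19]) cube([19, 344, 261]);
translate([417, 394, 19]) cube([19, 344, 261]);


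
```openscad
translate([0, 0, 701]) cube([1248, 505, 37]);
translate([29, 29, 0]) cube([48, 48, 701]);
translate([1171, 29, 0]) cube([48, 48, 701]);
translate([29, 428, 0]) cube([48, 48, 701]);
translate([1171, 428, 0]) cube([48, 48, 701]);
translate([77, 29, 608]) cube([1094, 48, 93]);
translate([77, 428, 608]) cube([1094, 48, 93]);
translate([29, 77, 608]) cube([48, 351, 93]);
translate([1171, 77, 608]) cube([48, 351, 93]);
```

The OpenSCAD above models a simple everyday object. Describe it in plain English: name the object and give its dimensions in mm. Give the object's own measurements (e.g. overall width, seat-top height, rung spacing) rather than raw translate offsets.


A rectangular dining table. The top is 1248×505×37 mm with its upper surface at z = 738 mm. It stands on four 48×48 mm square legs, each inset 29 mm from the nearest pair of top edges, running from the floor to the underside of the top. Four apron rails, 48 mm thick and 93 mm tall, run between adjacent legs with their top edges flush with the underside of the top and their outer faces flush with the legs' outer faces.


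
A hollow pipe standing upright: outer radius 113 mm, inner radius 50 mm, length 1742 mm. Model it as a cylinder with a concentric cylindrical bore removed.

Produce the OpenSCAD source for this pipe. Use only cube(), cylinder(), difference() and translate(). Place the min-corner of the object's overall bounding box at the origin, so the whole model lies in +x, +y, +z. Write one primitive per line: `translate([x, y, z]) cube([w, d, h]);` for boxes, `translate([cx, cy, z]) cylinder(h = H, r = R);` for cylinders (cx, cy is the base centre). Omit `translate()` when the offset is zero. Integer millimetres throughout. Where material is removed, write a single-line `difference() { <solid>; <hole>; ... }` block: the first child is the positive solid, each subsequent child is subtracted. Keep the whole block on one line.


difference() { translate([113, 113, 0]) cylinder(h = 1742, r = 113); translate([113, 113, 0]) cylinder(h = 1742, r = 50); }


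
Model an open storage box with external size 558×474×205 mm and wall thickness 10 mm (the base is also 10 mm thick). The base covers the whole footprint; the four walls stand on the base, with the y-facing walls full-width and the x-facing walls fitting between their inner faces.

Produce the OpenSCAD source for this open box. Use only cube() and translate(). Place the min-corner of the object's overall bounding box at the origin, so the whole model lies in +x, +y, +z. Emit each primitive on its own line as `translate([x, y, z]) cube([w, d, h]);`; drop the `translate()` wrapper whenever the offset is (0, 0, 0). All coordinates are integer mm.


cube([558, 474, 10]);
translate([0, 0, 10]) cube([558, 10, 195]);
translate([0, 464, 10]) cube([558, 10, 195]);
translate([0, 10, 10]) cube([10, 454, 195]);
translate([548, 10, 10]) cube([10, 454, 195]);


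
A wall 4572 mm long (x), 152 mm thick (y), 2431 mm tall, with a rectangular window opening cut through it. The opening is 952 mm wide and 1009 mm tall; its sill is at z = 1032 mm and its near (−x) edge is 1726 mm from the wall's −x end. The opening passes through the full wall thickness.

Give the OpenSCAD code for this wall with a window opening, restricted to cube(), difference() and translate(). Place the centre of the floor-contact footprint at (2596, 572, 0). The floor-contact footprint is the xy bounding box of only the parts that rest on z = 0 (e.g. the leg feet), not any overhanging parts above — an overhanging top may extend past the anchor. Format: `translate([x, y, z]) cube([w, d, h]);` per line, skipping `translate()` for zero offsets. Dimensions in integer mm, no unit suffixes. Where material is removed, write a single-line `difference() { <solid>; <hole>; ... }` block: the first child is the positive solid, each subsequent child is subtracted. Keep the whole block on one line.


difference() { translate([310, 496, 0]) cube([4572, 152, 2431]); translate([2036, 496, 1032]) cube([952, 152, 1009]); }


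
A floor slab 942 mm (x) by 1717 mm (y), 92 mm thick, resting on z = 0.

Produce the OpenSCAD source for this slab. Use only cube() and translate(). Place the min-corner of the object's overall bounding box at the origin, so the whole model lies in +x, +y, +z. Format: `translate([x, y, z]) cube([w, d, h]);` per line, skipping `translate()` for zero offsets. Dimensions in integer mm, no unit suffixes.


cube([942, 1717, 92]);


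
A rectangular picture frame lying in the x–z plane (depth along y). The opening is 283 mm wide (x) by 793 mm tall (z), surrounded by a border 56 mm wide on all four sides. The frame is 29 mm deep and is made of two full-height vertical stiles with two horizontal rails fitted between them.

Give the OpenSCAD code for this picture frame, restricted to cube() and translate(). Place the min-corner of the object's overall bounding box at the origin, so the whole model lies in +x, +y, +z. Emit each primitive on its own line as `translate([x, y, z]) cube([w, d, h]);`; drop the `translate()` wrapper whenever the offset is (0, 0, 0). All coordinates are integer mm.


cube([56, 29, 905]);
translate([339, 0, 0]) cube([56, 29, 905]);
translate([56, 0, 0]) cube([283, 29, 56]);
translate([56, 0, 849]) cube([283, 29, 56]);


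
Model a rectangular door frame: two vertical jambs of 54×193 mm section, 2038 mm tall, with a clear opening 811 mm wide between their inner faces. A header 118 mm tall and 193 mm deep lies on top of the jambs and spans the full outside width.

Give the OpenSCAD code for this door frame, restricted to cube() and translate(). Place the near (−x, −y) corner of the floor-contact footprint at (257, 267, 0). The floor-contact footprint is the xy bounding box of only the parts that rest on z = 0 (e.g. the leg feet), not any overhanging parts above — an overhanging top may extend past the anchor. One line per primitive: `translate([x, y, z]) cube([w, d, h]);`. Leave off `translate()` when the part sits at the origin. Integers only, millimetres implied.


translate([257, 267, 0]) cube([54, 193, 2038]);
translate([1122, 267, 0]) cube([54, 193, 2038]);
translate([257, 267, 2038]) cube([919, 193, 118]);


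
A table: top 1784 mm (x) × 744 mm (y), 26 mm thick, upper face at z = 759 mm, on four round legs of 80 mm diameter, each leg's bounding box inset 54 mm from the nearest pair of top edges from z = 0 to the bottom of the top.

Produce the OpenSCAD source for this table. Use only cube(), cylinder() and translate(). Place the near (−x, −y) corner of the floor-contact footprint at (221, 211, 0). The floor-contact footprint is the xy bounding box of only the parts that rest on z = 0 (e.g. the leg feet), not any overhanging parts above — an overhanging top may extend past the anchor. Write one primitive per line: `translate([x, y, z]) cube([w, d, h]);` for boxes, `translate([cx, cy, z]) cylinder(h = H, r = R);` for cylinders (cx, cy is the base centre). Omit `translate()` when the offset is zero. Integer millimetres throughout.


// leg_h = 759 - 26 = 733
translate([167, 157, 733]) cube([1784, 744, 26]);
translate([261, 251, 0]) cylinder(h = 733, r = 40);
translate([1857, 251, 0]) cylinder(h = 733, r = 40);
translate([261, 807, 0]) cylinder(h = 733, r = 40);
translate([1857, 807, 0]) cylinder(h = 733, r = 40);


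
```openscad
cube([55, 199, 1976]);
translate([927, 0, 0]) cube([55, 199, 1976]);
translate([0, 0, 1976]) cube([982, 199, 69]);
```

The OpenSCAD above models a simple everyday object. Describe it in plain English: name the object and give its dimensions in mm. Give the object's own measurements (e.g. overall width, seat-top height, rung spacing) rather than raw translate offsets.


A door frame. The clear opening is 872 mm wide and 1976 mm high. Two 55 mm wide jambs, 199 mm deep, stand either side of the opening from the floor to the top of the opening. A 69 mm thick head sits across the top of both jambs, spanning the full outside width of the frame.


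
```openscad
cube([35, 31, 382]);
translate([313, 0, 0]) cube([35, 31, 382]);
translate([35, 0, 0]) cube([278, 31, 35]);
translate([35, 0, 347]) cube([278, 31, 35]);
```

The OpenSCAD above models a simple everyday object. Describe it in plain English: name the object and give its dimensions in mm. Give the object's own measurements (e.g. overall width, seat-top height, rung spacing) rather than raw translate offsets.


A rectangular picture frame lying in the x–z plane (depth along y). The opening is 278 mm wide (x) by 312 mm tall (z), surrounded by a border 35 mm wide on all four sides. The frame is 31 mm deep and is made of two full-height vertical stiles with two horizontal rails fitted between them.


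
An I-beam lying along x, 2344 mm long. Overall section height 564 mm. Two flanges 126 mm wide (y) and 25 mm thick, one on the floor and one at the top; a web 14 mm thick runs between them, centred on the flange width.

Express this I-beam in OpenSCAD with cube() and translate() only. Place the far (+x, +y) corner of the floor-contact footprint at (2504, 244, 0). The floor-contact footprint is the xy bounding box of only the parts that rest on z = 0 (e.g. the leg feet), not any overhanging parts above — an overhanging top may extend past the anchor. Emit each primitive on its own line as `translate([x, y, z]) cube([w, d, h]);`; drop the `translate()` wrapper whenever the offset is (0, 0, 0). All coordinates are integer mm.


translate([160, 118, 0]) cube([2344, 126, 25]);
translate([160, 174, 25]) cube([2344, 14, 514]);
translate([160, 118, 539]) cube([2344, 126, 25]);


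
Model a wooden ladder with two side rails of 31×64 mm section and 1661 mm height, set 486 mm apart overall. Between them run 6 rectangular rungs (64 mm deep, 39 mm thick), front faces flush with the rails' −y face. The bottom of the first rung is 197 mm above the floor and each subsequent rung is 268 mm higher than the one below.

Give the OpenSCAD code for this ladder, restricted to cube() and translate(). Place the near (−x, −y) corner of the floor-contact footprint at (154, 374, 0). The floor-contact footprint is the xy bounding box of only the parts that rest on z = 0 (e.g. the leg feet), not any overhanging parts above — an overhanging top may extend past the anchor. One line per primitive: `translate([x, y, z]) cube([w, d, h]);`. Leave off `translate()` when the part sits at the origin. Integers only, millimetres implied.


translate([154, 374, 0]) cube([31, 64, 1661]);
translate([609, 374, 0]) cube([31, 64, 1661]);
translate([185, 374, 197]) cube([424, 64, 39]);
translate([185, 374, 465]) cube([424, 64, 39]);
translate([185, 374, 733]) cube([424, 64, 39]);
translate([185, 374, 1001]) cube([424, 64, 39]);
translate([185, 374, 1269]) cube([424, 64, 39]);
translate([185, 374, 1537]) cube([424, 64, 39]);


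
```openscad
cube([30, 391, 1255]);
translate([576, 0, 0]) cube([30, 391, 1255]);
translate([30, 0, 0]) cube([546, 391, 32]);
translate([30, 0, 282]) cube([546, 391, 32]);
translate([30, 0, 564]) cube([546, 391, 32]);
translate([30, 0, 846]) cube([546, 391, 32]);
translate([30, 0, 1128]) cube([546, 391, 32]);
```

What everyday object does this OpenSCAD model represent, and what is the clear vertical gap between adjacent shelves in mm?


A bookshelf. The clear shelf gap is 250 mm.

Two tall side panels with 5 horizontal boards between them — a bookshelf. The first two shelf undersides are at z = 0 and z = 282; with shelf thickness 32, the clear gap is 282 − 0 − 32 = 250 mm.


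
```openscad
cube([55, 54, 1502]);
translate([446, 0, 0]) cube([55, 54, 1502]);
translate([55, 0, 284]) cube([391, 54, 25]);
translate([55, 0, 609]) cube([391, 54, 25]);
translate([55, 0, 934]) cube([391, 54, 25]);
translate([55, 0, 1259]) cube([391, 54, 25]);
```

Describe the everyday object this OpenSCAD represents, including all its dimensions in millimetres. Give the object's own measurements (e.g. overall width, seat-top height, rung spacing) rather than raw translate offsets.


A straight ladder. Two 55×54 mm vertical rails, 1502 mm tall, stand 501 mm apart (outside-to-outside) with their front faces coplanar on the −y side. 4 rungs, each 54 mm deep and 25 mm tall, span between the inner faces of the rails, front faces flush with the rails. The lowest rung's underside is at z = 284 mm and rungs are spaced 325 mm apart (underside to underside).


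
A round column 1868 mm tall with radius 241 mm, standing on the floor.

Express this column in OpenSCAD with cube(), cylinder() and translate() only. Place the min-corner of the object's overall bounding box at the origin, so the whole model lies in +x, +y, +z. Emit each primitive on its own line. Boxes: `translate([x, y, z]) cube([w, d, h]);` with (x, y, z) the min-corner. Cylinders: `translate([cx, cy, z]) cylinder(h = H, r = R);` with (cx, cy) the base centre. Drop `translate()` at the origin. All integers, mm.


translate([241, 241, 0]) cylinder(h = 1868, r = 241);


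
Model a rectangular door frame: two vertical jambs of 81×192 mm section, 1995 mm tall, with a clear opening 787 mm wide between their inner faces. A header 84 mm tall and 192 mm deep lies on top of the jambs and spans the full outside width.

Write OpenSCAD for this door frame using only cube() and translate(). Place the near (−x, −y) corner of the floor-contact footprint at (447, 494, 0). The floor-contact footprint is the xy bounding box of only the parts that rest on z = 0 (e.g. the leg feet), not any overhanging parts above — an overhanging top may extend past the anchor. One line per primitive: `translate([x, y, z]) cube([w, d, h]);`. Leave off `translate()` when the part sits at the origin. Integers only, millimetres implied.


translate([447, 494, 0]) cube([81, 192, 1995]);
translate([1315, 494, 0]) cube([81, 192, 1995]);
translate([447, 494, 1995]) cube([949, 192, 84]);


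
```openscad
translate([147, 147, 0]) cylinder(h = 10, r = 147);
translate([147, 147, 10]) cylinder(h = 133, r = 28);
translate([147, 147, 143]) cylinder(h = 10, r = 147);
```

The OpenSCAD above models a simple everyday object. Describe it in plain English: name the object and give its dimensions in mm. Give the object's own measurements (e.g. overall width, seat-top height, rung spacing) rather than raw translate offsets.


A spool: two coaxial disc flanges of radius 147 mm and thickness 10 mm, joined by a core cylinder of radius 28 mm and height 133 mm. The lower flange rests on z = 0 and the three cylinders share a vertical axis.


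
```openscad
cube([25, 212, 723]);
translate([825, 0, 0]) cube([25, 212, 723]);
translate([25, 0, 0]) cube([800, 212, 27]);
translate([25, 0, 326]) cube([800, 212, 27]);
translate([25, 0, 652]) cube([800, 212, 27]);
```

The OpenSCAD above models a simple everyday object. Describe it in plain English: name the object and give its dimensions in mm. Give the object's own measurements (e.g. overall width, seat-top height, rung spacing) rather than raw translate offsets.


An open bookshelf. Two side panels, each 25 mm thick, 212 mm deep and 723 mm tall, stand 850 mm apart (outside-to-outside). Between them sit 3 shelves, each 27 mm thick and 212 mm deep, spanning the full gap between the sides. The bottom shelf rests on the floor (its underside at z = 0) and the clear gap between one shelf's top and the next shelf's underside is 299 mm.
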